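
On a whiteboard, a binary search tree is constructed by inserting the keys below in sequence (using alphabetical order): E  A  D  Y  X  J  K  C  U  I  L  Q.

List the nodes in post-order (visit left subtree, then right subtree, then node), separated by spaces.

Insert E: tree is empty, so E becomes the root.
Insert A: A < E → go left. Place as left child of E.
Insert D: D < E → go left; D > A → go right. Place as right child of A.
Insert Y: Y > E → go right. Place as right child of E.
Insert X: X > E → go right; X < Y → go left. Place as left child of Y.
Insert J: J > E → go right; J < Y → go left; J < X → go left. Place as left child of X.
Insert K: K > E → go right; K < Y → go left; K < X → go left; K > J → go right. Place as right child of J.
Insert C: C < E → go left; C > A → go right; C < D → go left. Place as left child of D.
Insert U: U > E → go right; U < Y → go left; U < X → go left; U > J → go right; U > K → go right. Place as right child of K.
Insert I: I > E → go right; I < Y → go left; I < X → go left; I < J → go left. Place as left child of J.
Insert L: L > E → go right; L < Y → go left; L < X → go left; L > J → go right; L > K → go right; L < U → go left. Place as left child of U.
Insert Q: Q > E → go right; Q < Y → go left; Q < X → go left; Q > J → go right; Q > K → go right; Q < U → go left; Q > L → go right. Place as right child of L.

C D A I Q L U K J X Y E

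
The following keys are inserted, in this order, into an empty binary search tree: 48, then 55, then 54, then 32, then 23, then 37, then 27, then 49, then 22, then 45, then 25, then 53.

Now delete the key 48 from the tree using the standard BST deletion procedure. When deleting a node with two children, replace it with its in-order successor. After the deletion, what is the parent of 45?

37

Insert 48: tree is empty, so 48 becomes the root.
Insert 55: 55 > 48 → go right. Place as right child of 48.
Insert 54: 54 > 48 → go right; 54 < 55 → go left. Place as left child of 55.
Insert 32: 32 < 48 → go left. Place as left child of 48.
Insert 23: 23 < 48 → go left; 23 < 32 → go left. Place as left child of 32.
Insert 37: 37 < 48 → go left; 37 > 32 → go right. Place as right child of 32.
Insert 27: 27 < 48 → go left; 27 < 32 → go left; 27 > 23 → go right. Place as right child of 23.
Insert 49: 49 > 48 → go right; 49 < 55 → go left; 49 < 54 → go left. Place as left child of 54.
Insert 22: 22 < 48 → go left; 22 < 32 → go left; 22 < 23 → go left. Place as left child of 23.
Insert 45: 45 < 48 → go left; 45 > 32 → go right; 45 > 37 → go right. Place as right child of 37.
Insert 25: 25 < 48 → go left; 25 < 32 → go left; 25 > 23 → go right; 25 < 27 → go left. Place as left child of 27.
Insert 53: 53 > 48 → go right; 53 < 55 → go left; 53 < 54 → go left; 53 > 49 → go right. Place as right child of 49.

Delete 48 (two children — replace with in-order successor).
After deletion, 45's parent is 37.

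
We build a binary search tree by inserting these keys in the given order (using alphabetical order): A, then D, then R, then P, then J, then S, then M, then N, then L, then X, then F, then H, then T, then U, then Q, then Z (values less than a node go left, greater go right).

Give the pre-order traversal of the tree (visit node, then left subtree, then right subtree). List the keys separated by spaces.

Resulting structure (node: left, right):
  A: L=–, R=D
  D: L=–, R=R
  R: L=P, R=S
  P: L=J, R=Q
  J: L=F, R=M
  S: L=–, R=X
  M: L=L, R=N
  N: L=–, R=–
  L: L=–, R=–
  X: L=T, R=Z
  F: L=–, R=H
  H: L=–, R=–
  T: L=–, R=U
  U: L=–, R=–
  Q: L=–, R=–
  Z: L=–, R=–

A D R P J F H M L N Q S X T U Z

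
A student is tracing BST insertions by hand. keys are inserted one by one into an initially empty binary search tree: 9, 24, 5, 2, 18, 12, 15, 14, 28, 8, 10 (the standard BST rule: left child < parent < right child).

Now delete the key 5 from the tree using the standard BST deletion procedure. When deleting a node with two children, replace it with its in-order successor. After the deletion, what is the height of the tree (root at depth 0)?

5

9: root
24: right child of 9 (depth 1)
5: left child of 9 (depth 1)
2: left child of 5 (depth 2)
18: left child of 24 (depth 2)
12: left child of 18 (depth 3)
15: right child of 12 (depth 4)
14: left child of 15 (depth 5)
28: right child of 24 (depth 2)
8: right child of 5 (depth 2)
10: left child of 12 (depth 4)

Delete 5 (two children — replace with in-order successor).
After deletion, deepest node is 14 at depth 5.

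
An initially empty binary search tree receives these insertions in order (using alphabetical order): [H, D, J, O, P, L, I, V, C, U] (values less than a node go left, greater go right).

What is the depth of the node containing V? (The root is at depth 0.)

4

Insert H: tree is empty, so H becomes the root.
Insert D: D < H → go left. Place as left child of H.
Insert J: J > H → go right. Place as right child of H.
Insert O: O > H → go right; O > J → go right. Place as right child of J.
Insert P: P > H → go right; P > J → go right; P > O → go right. Place as right child of O.
Insert L: L > H → go right; L > J → go right; L < O → go left. Place as left child of O.
Insert I: I > H → go right; I < J → go left. Place as left child of J.
Insert V: V > H → go right; V > J → go right; V > O → go right; V > P → go right. Place as right child of P.
Insert C: C < H → go left; C < D → go left. Place as left child of D.
Insert U: U > H → go right; U > J → go right; U > O → go right; U > P → go right; U < V → go left. Place as left child of V.

Path to V: H → J → O → P → V, which is 4 edges.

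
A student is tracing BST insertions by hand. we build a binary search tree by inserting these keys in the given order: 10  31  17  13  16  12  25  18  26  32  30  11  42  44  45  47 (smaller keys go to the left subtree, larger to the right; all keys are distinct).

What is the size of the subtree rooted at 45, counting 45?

2

10: root
31: right child of 10 (depth 1)
17: left child of 31 (depth 2)
13: left child of 17 (depth 3)
16: right child of 13 (depth 4)
12: left child of 13 (depth 4)
25: right child of 17 (depth 3)
18: left child of 25 (depth 4)
26: right child of 25 (depth 4)
32: right child of 31 (depth 2)
30: right child of 26 (depth 5)
11: left child of 12 (depth 5)
42: right child of 32 (depth 3)
44: right child of 42 (depth 4)
45: right child of 44 (depth 5)
47: right child of 45 (depth 6)

Subtree rooted at 45 contains: 45, 47 — 2 nodes.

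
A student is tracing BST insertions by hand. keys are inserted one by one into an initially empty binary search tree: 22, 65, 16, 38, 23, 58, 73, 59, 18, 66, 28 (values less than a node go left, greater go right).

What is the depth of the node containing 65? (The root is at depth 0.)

Resulting structure (node: left, right):
  22: L=16, R=65
  65: L=38, R=73
  16: L=–, R=18
  38: L=23, R=58
  23: L=–, R=28
  58: L=–, R=59
  73: L=66, R=–
  59: L=–, R=–
  18: L=–, R=–
  66: L=–, R=–
  28: L=–, R=–

Path to 65: 22 → 65, which is 1 edge.

1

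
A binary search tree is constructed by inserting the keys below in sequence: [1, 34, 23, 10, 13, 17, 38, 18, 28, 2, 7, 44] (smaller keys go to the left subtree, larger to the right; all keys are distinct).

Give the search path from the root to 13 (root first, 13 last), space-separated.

Insert 1: tree is empty, so 1 becomes the root.
Insert 34: 34 > 1 → go right. Place as right child of 1.
Insert 23: 23 > 1 → go right; 23 < 34 → go left. Place as left child of 34.
Insert 10: 10 > 1 → go right; 10 < 34 → go left; 10 < 23 → go left. Place as left child of 23.
Insert 13: 13 > 1 → go right; 13 < 34 → go left; 13 < 23 → go left; 13 > 10 → go right. Place as right child of 10.
Insert 17: 17 > 1 → go right; 17 < 34 → go left; 17 < 23 → go left; 17 > 10 → go right; 17 > 13 → go right. Place as right child of 13.
Insert 38: 38 > 1 → go right; 38 > 34 → go right. Place as right child of 34.
Insert 18: 18 > 1 → go right; 18 < 34 → go left; 18 < 23 → go left; 18 > 10 → go right; 18 > 13 → go right; 18 > 17 → go right. Place as right child of 17.
Insert 28: 28 > 1 → go right; 28 < 34 → go left; 28 > 23 → go right. Place as right child of 23.
Insert 2: 2 > 1 → go right; 2 < 34 → go left; 2 < 23 → go left; 2 < 10 → go left. Place as left child of 10.
Insert 7: 7 > 1 → go right; 7 < 34 → go left; 7 < 23 → go left; 7 < 10 → go left; 7 > 2 → go right. Place as right child of 2.
Insert 44: 44 > 1 → go right; 44 > 34 → go right; 44 > 38 → go right. Place as right child of 38.

1 34 23 10 13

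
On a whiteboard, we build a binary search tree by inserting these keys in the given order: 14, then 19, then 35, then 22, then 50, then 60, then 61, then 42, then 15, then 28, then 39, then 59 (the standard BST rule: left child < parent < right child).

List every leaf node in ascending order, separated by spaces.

14: root
19: right child of 14 (depth 1)
35: right child of 19 (depth 2)
22: left child of 35 (depth 3)
50: right child of 35 (depth 3)
60: right child of 50 (depth 4)
61: right child of 60 (depth 5)
42: left child of 50 (depth 4)
15: left child of 19 (depth 2)
28: right child of 22 (depth 4)
39: left child of 42 (depth 5)
59: left child of 60 (depth 5)

15 28 39 59 61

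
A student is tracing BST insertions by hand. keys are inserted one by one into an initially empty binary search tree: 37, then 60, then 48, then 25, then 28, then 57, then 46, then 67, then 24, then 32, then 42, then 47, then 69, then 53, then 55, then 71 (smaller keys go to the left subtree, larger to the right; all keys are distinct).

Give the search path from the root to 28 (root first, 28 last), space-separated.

Resulting structure (node: left, right):
  37: L=25, R=60
  60: L=48, R=67
  48: L=46, R=57
  25: L=24, R=28
  28: L=–, R=32
  57: L=53, R=–
  46: L=42, R=47
  67: L=–, R=69
  24: L=–, R=–
  32: L=–, R=–
  42: L=–, R=–
  47: L=–, R=–
  69: L=–, R=71
  53: L=–, R=55
  55: L=–, R=–
  71: L=–, R=–

37 25 28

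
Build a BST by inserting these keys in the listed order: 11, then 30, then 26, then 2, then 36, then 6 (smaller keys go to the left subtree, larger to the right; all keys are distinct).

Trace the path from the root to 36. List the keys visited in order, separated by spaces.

Insert 11: tree is empty, so 11 becomes the root.
Insert 30: 30 > 11 → go right. Place as right child of 11.
Insert 26: 26 > 11 → go right; 26 < 30 → go left. Place as left child of 30.
Insert 2: 2 < 11 → go left. Place as left child of 11.
Insert 36: 36 > 11 → go right; 36 > 30 → go right. Place as right child of 30.
Insert 6: 6 < 11 → go left; 6 > 2 → go right. Place as right child of 2.

11 30 36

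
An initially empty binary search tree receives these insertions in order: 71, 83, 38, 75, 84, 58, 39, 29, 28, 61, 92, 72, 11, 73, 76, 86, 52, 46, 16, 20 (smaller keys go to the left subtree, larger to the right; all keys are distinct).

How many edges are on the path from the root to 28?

71: root
83: right child of 71 (depth 1)
38: left child of 71 (depth 1)
75: left child of 83 (depth 2)
84: right child of 83 (depth 2)
58: right child of 38 (depth 2)
39: left child of 58 (depth 3)
29: left child of 38 (depth 2)
28: left child of 29 (depth 3)
61: right child of 58 (depth 3)
92: right child of 84 (depth 3)
72: left child of 75 (depth 3)
11: left child of 28 (depth 4)
73: right child of 72 (depth 4)
76: right child of 75 (depth 3)
86: left child of 92 (depth 4)
52: right child of 39 (depth 4)
46: left child of 52 (depth 5)
16: right child of 11 (depth 5)
20: right child of 16 (depth 6)

Path to 28: 71 → 38 → 29 → 28, which is 3 edges.

3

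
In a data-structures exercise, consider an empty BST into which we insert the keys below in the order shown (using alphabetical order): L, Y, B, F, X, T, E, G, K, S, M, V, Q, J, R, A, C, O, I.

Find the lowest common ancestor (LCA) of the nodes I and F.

L: root
Y: right child of L (depth 1)
B: left child of L (depth 1)
F: right child of B (depth 2)
X: left child of Y (depth 2)
T: left child of X (depth 3)
E: left child of F (depth 3)
G: right child of F (depth 3)
K: right child of G (depth 4)
S: left child of T (depth 4)
M: left child of S (depth 5)
V: right child of T (depth 4)
Q: right child of M (depth 6)
J: left child of K (depth 5)
R: right child of Q (depth 7)
A: left child of B (depth 2)
C: left child of E (depth 4)
O: left child of Q (depth 7)
I: left child of J (depth 6)

Path to I: L → B → F → G → K → J → I
Path to F: L → B → F
F lies on both paths and is an ancestor of the other node.

F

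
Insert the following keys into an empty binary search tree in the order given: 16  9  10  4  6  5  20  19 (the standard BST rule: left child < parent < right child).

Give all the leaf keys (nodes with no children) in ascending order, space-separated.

5 10 19

Insert 16: tree is empty, so 16 becomes the root.
Insert 9: 9 < 16 → go left. Place as left child of 16.
Insert 10: 10 < 16 → go left; 10 > 9 → go right. Place as right child of 9.
Insert 4: 4 < 16 → go left; 4 < 9 → go left. Place as left child of 9.
Insert 6: 6 < 16 → go left; 6 < 9 → go left; 6 > 4 → go right. Place as right child of 4.
Insert 5: 5 < 16 → go left; 5 < 9 → go left; 5 > 4 → go right; 5 < 6 → go left. Place as left child of 6.
Insert 20: 20 > 16 → go right. Place as right child of 16.
Insert 19: 19 > 16 → go right; 19 < 20 → go left. Place as left child of 20.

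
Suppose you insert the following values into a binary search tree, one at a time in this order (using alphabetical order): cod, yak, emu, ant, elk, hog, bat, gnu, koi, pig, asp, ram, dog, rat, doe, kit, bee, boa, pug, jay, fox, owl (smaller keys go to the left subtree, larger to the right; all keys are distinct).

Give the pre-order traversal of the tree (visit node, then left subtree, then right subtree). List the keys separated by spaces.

Insert cod: tree is empty, so cod becomes the root.
Insert yak: yak > cod → go right. Place as right child of cod.
Insert emu: emu > cod → go right; emu < yak → go left. Place as left child of yak.
Insert ant: ant < cod → go left. Place as left child of cod.
Insert elk: elk > cod → go right; elk < yak → go left; elk < emu → go left. Place as left child of emu.
Insert hog: hog > cod → go right; hog < yak → go left; hog > emu → go right. Place as right child of emu.
Insert bat: bat < cod → go left; bat > ant → go right. Place as right child of ant.
Insert gnu: gnu > cod → go right; gnu < yak → go left; gnu > emu → go right; gnu < hog → go left. Place as left child of hog.
Insert koi: koi > cod → go right; koi < yak → go left; koi > emu → go right; koi > hog → go right. Place as right child of hog.
Insert pig: pig > cod → go right; pig < yak → go left; pig > emu → go right; pig > hog → go right; pig > koi → go right. Place as right child of koi.
Insert asp: asp < cod → go left; asp > ant → go right; asp < bat → go left. Place as left child of bat.
Insert ram: ram > cod → go right; ram < yak → go left; ram > emu → go right; ram > hog → go right; ram > koi → go right; ram > pig → go right. Place as right child of pig.
Insert dog: dog > cod → go right; dog < yak → go left; dog < emu → go left; dog < elk → go left. Place as left child of elk.
Insert rat: rat > cod → go right; rat < yak → go left; rat > emu → go right; rat > hog → go right; rat > koi → go right; rat > pig → go right; rat > ram → go right. Place as right child of ram.
Insert doe: doe > cod → go right; doe < yak → go left; doe < emu → go left; doe < elk → go left; doe < dog → go left. Place as left child of dog.
Insert kit: kit > cod → go right; kit < yak → go left; kit > emu → go right; kit > hog → go right; kit < koi → go left. Place as left child of koi.
Insert bee: bee < cod → go left; bee > ant → go right; bee > bat → go right. Place as right child of bat.
Insert boa: boa < cod → go left; boa > ant → go right; boa > bat → go right; boa > bee → go right. Place as right child of bee.
Insert pug: pug > cod → go right; pug < yak → go left; pug > emu → go right; pug > hog → go right; pug > koi → go right; pug > pig → go right; pug < ram → go left. Place as left child of ram.
Insert jay: jay > cod → go right; jay < yak → go left; jay > emu → go right; jay > hog → go right; jay < koi → go left; jay < kit → go left. Place as left child of kit.
Insert fox: fox > cod → go right; fox < yak → go left; fox > emu → go right; fox < hog → go left; fox < gnu → go left. Place as left child of gnu.
Insert owl: owl > cod → go right; owl < yak → go left; owl > emu → go right; owl > hog → go right; owl > koi → go right; owl < pig → go left. Place as left child of pig.

cod ant bat asp bee boa yak emu elk dog doe hog gnu fox koi kit jay pig owl ram pug rat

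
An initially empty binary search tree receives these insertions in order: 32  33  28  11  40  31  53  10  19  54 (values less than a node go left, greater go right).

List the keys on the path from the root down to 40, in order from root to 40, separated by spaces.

32: root
33: right child of 32 (depth 1)
28: left child of 32 (depth 1)
11: left child of 28 (depth 2)
40: right child of 33 (depth 2)
31: right child of 28 (depth 2)
53: right child of 40 (depth 3)
10: left child of 11 (depth 3)
19: right child of 11 (depth 3)
54: right child of 53 (depth 4)

32 33 40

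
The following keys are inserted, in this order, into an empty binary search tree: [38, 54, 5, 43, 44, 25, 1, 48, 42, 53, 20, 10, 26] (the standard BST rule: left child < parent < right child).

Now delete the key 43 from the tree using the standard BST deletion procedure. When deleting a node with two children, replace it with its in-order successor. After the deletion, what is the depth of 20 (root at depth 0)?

38: root
54: right child of 38 (depth 1)
5: left child of 38 (depth 1)
43: left child of 54 (depth 2)
44: right child of 43 (depth 3)
25: right child of 5 (depth 2)
1: left child of 5 (depth 2)
48: right child of 44 (depth 4)
42: left child of 43 (depth 3)
53: right child of 48 (depth 5)
20: left child of 25 (depth 3)
10: left child of 20 (depth 4)
26: right child of 25 (depth 3)

Delete 43 (two children — replace with in-order successor).
After deletion, path to 20: 38 → 5 → 25 → 20.

3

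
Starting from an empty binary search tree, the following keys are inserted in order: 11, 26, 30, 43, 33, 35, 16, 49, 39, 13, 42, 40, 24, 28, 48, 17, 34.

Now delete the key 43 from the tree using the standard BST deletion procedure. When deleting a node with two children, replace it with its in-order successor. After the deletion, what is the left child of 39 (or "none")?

none

11: root
26: right child of 11 (depth 1)
30: right child of 26 (depth 2)
43: right child of 30 (depth 3)
33: left child of 43 (depth 4)
35: right child of 33 (depth 5)
16: left child of 26 (depth 2)
49: right child of 43 (depth 4)
39: right child of 35 (depth 6)
13: left child of 16 (depth 3)
42: right child of 39 (depth 7)
40: left child of 42 (depth 8)
24: right child of 16 (depth 3)
28: left child of 30 (depth 3)
48: left child of 49 (depth 5)
17: left child of 24 (depth 4)
34: left child of 35 (depth 6)

Delete 43 (two children — replace with in-order successor).
After deletion, 39's left child: none.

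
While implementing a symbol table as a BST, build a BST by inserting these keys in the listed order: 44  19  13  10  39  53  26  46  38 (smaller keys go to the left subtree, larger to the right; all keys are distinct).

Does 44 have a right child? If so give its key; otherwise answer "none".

53

Resulting structure (node: left, right):
  44: L=19, R=53
  19: L=13, R=39
  13: L=10, R=–
  10: L=–, R=–
  39: L=26, R=–
  53: L=46, R=–
  26: L=–, R=38
  46: L=–, R=–
  38: L=–, R=–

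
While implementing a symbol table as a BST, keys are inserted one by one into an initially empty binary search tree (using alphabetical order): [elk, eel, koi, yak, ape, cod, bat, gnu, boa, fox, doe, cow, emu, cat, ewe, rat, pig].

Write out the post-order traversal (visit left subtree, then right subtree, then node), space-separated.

cat boa bat cow doe cod ape eel ewe emu fox gnu pig rat yak koi elk

elk: root
eel: left child of elk (depth 1)
koi: right child of elk (depth 1)
yak: right child of koi (depth 2)
ape: left child of eel (depth 2)
cod: right child of ape (depth 3)
bat: left child of cod (depth 4)
gnu: left child of koi (depth 2)
boa: right child of bat (depth 5)
fox: left child of gnu (depth 3)
doe: right child of cod (depth 4)
cow: left child of doe (depth 5)
emu: left child of fox (depth 4)
cat: right child of boa (depth 6)
ewe: right child of emu (depth 5)
rat: left child of yak (depth 3)
pig: left child of rat (depth 4)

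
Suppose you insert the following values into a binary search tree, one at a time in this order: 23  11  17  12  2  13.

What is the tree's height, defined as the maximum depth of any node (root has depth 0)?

23: root
11: left child of 23 (depth 1)
17: right child of 11 (depth 2)
12: left child of 17 (depth 3)
2: left child of 11 (depth 2)
13: right child of 12 (depth 4)

The deepest node is 13 at depth 4.

4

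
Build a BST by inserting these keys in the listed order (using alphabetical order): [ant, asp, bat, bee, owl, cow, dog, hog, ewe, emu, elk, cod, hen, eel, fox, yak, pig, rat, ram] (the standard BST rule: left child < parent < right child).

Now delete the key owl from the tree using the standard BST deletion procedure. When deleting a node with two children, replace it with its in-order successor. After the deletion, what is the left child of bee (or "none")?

Insert ant: tree is empty, so ant becomes the root.
Insert asp: asp > ant → go right. Place as right child of ant.
Insert bat: bat > ant → go right; bat > asp → go right. Place as right child of asp.
Insert bee: bee > ant → go right; bee > asp → go right; bee > bat → go right. Place as right child of bat.
Insert owl: owl > ant → go right; owl > asp → go right; owl > bat → go right; owl > bee → go right. Place as right child of bee.
Insert cow: cow > ant → go right; cow > asp → go right; cow > bat → go right; cow > bee → go right; cow < owl → go left. Place as left child of owl.
Insert dog: dog > ant → go right; dog > asp → go right; dog > bat → go right; dog > bee → go right; dog < owl → go left; dog > cow → go right. Place as right child of cow.
Insert hog: hog > ant → go right; hog > asp → go right; hog > bat → go right; hog > bee → go right; hog < owl → go left; hog > cow → go right; hog > dog → go right. Place as right child of dog.
Insert ewe: ewe > ant → go right; ewe > asp → go right; ewe > bat → go right; ewe > bee → go right; ewe < owl → go left; ewe > cow → go right; ewe > dog → go right; ewe < hog → go left. Place as left child of hog.
Insert emu: emu > ant → go right; emu > asp → go right; emu > bat → go right; emu > bee → go right; emu < owl → go left; emu > cow → go right; emu > dog → go right; emu < hog → go left; emu < ewe → go left. Place as left child of ewe.
Insert elk: elk > ant → go right; elk > asp → go right; elk > bat → go right; elk > bee → go right; elk < owl → go left; elk > cow → go right; elk > dog → go right; elk < hog → go left; elk < ewe → go left; elk < emu → go left. Place as left child of emu.
Insert cod: cod > ant → go right; cod > asp → go right; cod > bat → go right; cod > bee → go right; cod < owl → go left; cod < cow → go left. Place as left child of cow.
Insert hen: hen > ant → go right; hen > asp → go right; hen > bat → go right; hen > bee → go right; hen < owl → go left; hen > cow → go right; hen > dog → go right; hen < hog → go left; hen > ewe → go right. Place as right child of ewe.
Insert eel: eel > ant → go right; eel > asp → go right; eel > bat → go right; eel > bee → go right; eel < owl → go left; eel > cow → go right; eel > dog → go right; eel < hog → go left; eel < ewe → go left; eel < emu → go left; eel < elk → go left. Place as left child of elk.
Insert fox: fox > ant → go right; fox > asp → go right; fox > bat → go right; fox > bee → go right; fox < owl → go left; fox > cow → go right; fox > dog → go right; fox < hog → go left; fox > ewe → go right; fox < hen → go left. Place as left child of hen.
Insert yak: yak > ant → go right; yak > asp → go right; yak > bat → go right; yak > bee → go right; yak > owl → go right. Place as right child of owl.
Insert pig: pig > ant → go right; pig > asp → go right; pig > bat → go right; pig > bee → go right; pig > owl → go right; pig < yak → go left. Place as left child of yak.
Insert rat: rat > ant → go right; rat > asp → go right; rat > bat → go right; rat > bee → go right; rat > owl → go right; rat < yak → go left; rat > pig → go right. Place as right child of pig.
Insert ram: ram > ant → go right; ram > asp → go right; ram > bat → go right; ram > bee → go right; ram > owl → go right; ram < yak → go left; ram > pig → go right; ram < rat → go left. Place as left child of rat.

Delete owl (two children — replace with in-order successor).
After deletion, bee's left child: none.

none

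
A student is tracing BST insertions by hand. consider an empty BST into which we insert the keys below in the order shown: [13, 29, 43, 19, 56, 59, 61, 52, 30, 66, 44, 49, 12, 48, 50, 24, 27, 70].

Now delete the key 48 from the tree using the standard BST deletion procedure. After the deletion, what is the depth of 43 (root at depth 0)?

Insert 13: tree is empty, so 13 becomes the root.
Insert 29: 29 > 13 → go right. Place as right child of 13.
Insert 43: 43 > 13 → go right; 43 > 29 → go right. Place as right child of 29.
Insert 19: 19 > 13 → go right; 19 < 29 → go left. Place as left child of 29.
Insert 56: 56 > 13 → go right; 56 > 29 → go right; 56 > 43 → go right. Place as right child of 43.
Insert 59: 59 > 13 → go right; 59 > 29 → go right; 59 > 43 → go right; 59 > 56 → go right. Place as right child of 56.
Insert 61: 61 > 13 → go right; 61 > 29 → go right; 61 > 43 → go right; 61 > 56 → go right; 61 > 59 → go right. Place as right child of 59.
Insert 52: 52 > 13 → go right; 52 > 29 → go right; 52 > 43 → go right; 52 < 56 → go left. Place as left child of 56.
Insert 30: 30 > 13 → go right; 30 > 29 → go right; 30 < 43 → go left. Place as left child of 43.
Insert 66: 66 > 13 → go right; 66 > 29 → go right; 66 > 43 → go right; 66 > 56 → go right; 66 > 59 → go right; 66 > 61 → go right. Place as right child of 61.
Insert 44: 44 > 13 → go right; 44 > 29 → go right; 44 > 43 → go right; 44 < 56 → go left; 44 < 52 → go left. Place as left child of 52.
Insert 49: 49 > 13 → go right; 49 > 29 → go right; 49 > 43 → go right; 49 < 56 → go left; 49 < 52 → go left; 49 > 44 → go right. Place as right child of 44.
Insert 12: 12 < 13 → go left. Place as left child of 13.
Insert 48: 48 > 13 → go right; 48 > 29 → go right; 48 > 43 → go right; 48 < 56 → go left; 48 < 52 → go left; 48 > 44 → go right; 48 < 49 → go left. Place as left child of 49.
Insert 50: 50 > 13 → go right; 50 > 29 → go right; 50 > 43 → go right; 50 < 56 → go left; 50 < 52 → go left; 50 > 44 → go right; 50 > 49 → go right. Place as right child of 49.
Insert 24: 24 > 13 → go right; 24 < 29 → go left; 24 > 19 → go right. Place as right child of 19.
Insert 27: 27 > 13 → go right; 27 < 29 → go left; 27 > 19 → go right; 27 > 24 → go right. Place as right child of 24.
Insert 70: 70 > 13 → go right; 70 > 29 → go right; 70 > 43 → go right; 70 > 56 → go right; 70 > 59 → go right; 70 > 61 → go right; 70 > 66 → go right. Place as right child of 66.

Delete 48 (at most one child — splice it out).
After deletion, path to 43: 13 → 29 → 43.

2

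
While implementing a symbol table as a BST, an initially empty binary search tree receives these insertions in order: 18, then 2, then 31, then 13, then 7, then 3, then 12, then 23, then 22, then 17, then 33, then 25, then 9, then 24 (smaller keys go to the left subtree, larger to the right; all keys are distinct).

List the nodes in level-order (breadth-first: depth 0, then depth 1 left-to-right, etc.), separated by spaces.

18 2 31 13 23 33 7 17 22 25 3 12 24 9

Insert 18: tree is empty, so 18 becomes the root.
Insert 2: 2 < 18 → go left. Place as left child of 18.
Insert 31: 31 > 18 → go right. Place as right child of 18.
Insert 13: 13 < 18 → go left; 13 > 2 → go right. Place as right child of 2.
Insert 7: 7 < 18 → go left; 7 > 2 → go right; 7 < 13 → go left. Place as left child of 13.
Insert 3: 3 < 18 → go left; 3 > 2 → go right; 3 < 13 → go left; 3 < 7 → go left. Place as left child of 7.
Insert 12: 12 < 18 → go left; 12 > 2 → go right; 12 < 13 → go left; 12 > 7 → go right. Place as right child of 7.
Insert 23: 23 > 18 → go right; 23 < 31 → go left. Place as left child of 31.
Insert 22: 22 > 18 → go right; 22 < 31 → go left; 22 < 23 → go left. Place as left child of 23.
Insert 17: 17 < 18 → go left; 17 > 2 → go right; 17 > 13 → go right. Place as right child of 13.
Insert 33: 33 > 18 → go right; 33 > 31 → go right. Place as right child of 31.
Insert 25: 25 > 18 → go right; 25 < 31 → go left; 25 > 23 → go right. Place as right child of 23.
Insert 9: 9 < 18 → go left; 9 > 2 → go right; 9 < 13 → go left; 9 > 7 → go right; 9 < 12 → go left. Place as left child of 12.
Insert 24: 24 > 18 → go right; 24 < 31 → go left; 24 > 23 → go right; 24 < 25 → go left. Place as left child of 25.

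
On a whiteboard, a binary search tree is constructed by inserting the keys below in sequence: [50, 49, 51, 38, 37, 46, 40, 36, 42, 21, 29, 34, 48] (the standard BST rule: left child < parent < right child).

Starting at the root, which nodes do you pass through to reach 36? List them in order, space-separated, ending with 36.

50 49 38 37 36

50: root
49: left child of 50 (depth 1)
51: right child of 50 (depth 1)
38: left child of 49 (depth 2)
37: left child of 38 (depth 3)
46: right child of 38 (depth 3)
40: left child of 46 (depth 4)
36: left child of 37 (depth 4)
42: right child of 40 (depth 5)
21: left child of 36 (depth 5)
29: right child of 21 (depth 6)
34: right child of 29 (depth 7)
48: right child of 46 (depth 4)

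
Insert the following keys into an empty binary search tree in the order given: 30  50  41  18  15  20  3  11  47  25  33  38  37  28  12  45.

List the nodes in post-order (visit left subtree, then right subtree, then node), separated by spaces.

12 11 3 15 28 25 20 18 37 38 33 45 47 41 50 30

30: root
50: right child of 30 (depth 1)
41: left child of 50 (depth 2)
18: left child of 30 (depth 1)
15: left child of 18 (depth 2)
20: right child of 18 (depth 2)
3: left child of 15 (depth 3)
11: right child of 3 (depth 4)
47: right child of 41 (depth 3)
25: right child of 20 (depth 3)
33: left child of 41 (depth 3)
38: right child of 33 (depth 4)
37: left child of 38 (depth 5)
28: right child of 25 (depth 4)
12: right child of 11 (depth 5)
45: left child of 47 (depth 4)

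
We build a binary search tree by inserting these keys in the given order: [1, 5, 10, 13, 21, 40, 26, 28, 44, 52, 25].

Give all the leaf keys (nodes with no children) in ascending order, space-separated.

Insert 1: tree is empty, so 1 becomes the root.
Insert 5: 5 > 1 → go right. Place as right child of 1.
Insert 10: 10 > 1 → go right; 10 > 5 → go right. Place as right child of 5.
Insert 13: 13 > 1 → go right; 13 > 5 → go right; 13 > 10 → go right. Place as right child of 10.
Insert 21: 21 > 1 → go right; 21 > 5 → go right; 21 > 10 → go right; 21 > 13 → go right. Place as right child of 13.
Insert 40: 40 > 1 → go right; 40 > 5 → go right; 40 > 10 → go right; 40 > 13 → go right; 40 > 21 → go right. Place as right child of 21.
Insert 26: 26 > 1 → go right; 26 > 5 → go right; 26 > 10 → go right; 26 > 13 → go right; 26 > 21 → go right; 26 < 40 → go left. Place as left child of 40.
Insert 28: 28 > 1 → go right; 28 > 5 → go right; 28 > 10 → go right; 28 > 13 → go right; 28 > 21 → go right; 28 < 40 → go left; 28 > 26 → go right. Place as right child of 26.
Insert 44: 44 > 1 → go right; 44 > 5 → go right; 44 > 10 → go right; 44 > 13 → go right; 44 > 21 → go right; 44 > 40 → go right. Place as right child of 40.
Insert 52: 52 > 1 → go right; 52 > 5 → go right; 52 > 10 → go right; 52 > 13 → go right; 52 > 21 → go right; 52 > 40 → go right; 52 > 44 → go right. Place as right child of 44.
Insert 25: 25 > 1 → go right; 25 > 5 → go right; 25 > 10 → go right; 25 > 13 → go right; 25 > 21 → go right; 25 < 40 → go left; 25 < 26 → go left. Place as left child of 26.

25 28 52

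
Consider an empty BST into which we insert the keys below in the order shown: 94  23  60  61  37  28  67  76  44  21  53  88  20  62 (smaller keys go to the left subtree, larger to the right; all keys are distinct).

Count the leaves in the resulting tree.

Resulting structure (node: left, right):
  94: L=23, R=–
  23: L=21, R=60
  60: L=37, R=61
  61: L=–, R=67
  37: L=28, R=44
  28: L=–, R=–
  67: L=62, R=76
  76: L=–, R=88
  44: L=–, R=53
  21: L=20, R=–
  53: L=–, R=–
  88: L=–, R=–
  20: L=–, R=–
  62: L=–, R=–

Leaves: 20, 28, 53, 62, 88 — 5 in total.

5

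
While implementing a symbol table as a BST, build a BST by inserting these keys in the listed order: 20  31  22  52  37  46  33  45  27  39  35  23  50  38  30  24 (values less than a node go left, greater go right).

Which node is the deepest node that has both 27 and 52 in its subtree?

20: root
31: right child of 20 (depth 1)
22: left child of 31 (depth 2)
52: right child of 31 (depth 2)
37: left child of 52 (depth 3)
46: right child of 37 (depth 4)
33: left child of 37 (depth 4)
45: left child of 46 (depth 5)
27: right child of 22 (depth 3)
39: left child of 45 (depth 6)
35: right child of 33 (depth 5)
23: left child of 27 (depth 4)
50: right child of 46 (depth 5)
38: left child of 39 (depth 7)
30: right child of 27 (depth 4)
24: right child of 23 (depth 5)

Path to 27: 20 → 31 → 22 → 27
Path to 52: 20 → 31 → 52
The paths share a prefix ending at 31, then split left and right.

31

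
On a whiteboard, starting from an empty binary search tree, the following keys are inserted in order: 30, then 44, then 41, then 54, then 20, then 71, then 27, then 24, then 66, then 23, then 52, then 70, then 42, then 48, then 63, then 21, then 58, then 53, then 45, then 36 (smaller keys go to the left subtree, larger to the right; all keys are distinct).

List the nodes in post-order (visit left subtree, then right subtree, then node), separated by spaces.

21 23 24 27 20 36 42 41 45 48 53 52 58 63 70 66 71 54 44 30

Resulting structure (node: left, right):
  30: L=20, R=44
  44: L=41, R=54
  41: L=36, R=42
  54: L=52, R=71
  20: L=–, R=27
  71: L=66, R=–
  27: L=24, R=–
  24: L=23, R=–
  66: L=63, R=70
  23: L=21, R=–
  52: L=48, R=53
  70: L=–, R=–
  42: L=–, R=–
  48: L=45, R=–
  63: L=58, R=–
  21: L=–, R=–
  58: L=–, R=–
  53: L=–, R=–
  45: L=–, R=–
  36: L=–, R=–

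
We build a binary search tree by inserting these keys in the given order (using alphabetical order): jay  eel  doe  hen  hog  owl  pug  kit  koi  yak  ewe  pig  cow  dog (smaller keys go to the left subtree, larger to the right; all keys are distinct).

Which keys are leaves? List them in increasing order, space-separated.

cow dog ewe hog koi pig yak

Insert jay: tree is empty, so jay becomes the root.
Insert eel: eel < jay → go left. Place as left child of jay.
Insert doe: doe < jay → go left; doe < eel → go left. Place as left child of eel.
Insert hen: hen < jay → go left; hen > eel → go right. Place as right child of eel.
Insert hog: hog < jay → go left; hog > eel → go right; hog > hen → go right. Place as right child of hen.
Insert owl: owl > jay → go right. Place as right child of jay.
Insert pug: pug > jay → go right; pug > owl → go right. Place as right child of owl.
Insert kit: kit > jay → go right; kit < owl → go left. Place as left child of owl.
Insert koi: koi > jay → go right; koi < owl → go left; koi > kit → go right. Place as right child of kit.
Insert yak: yak > jay → go right; yak > owl → go right; yak > pug → go right. Place as right child of pug.
Insert ewe: ewe < jay → go left; ewe > eel → go right; ewe < hen → go left. Place as left child of hen.
Insert pig: pig > jay → go right; pig > owl → go right; pig < pug → go left. Place as left child of pug.
Insert cow: cow < jay → go left; cow < eel → go left; cow < doe → go left. Place as left child of doe.
Insert dog: dog < jay → go left; dog < eel → go left; dog > doe → go right. Place as right child of doe.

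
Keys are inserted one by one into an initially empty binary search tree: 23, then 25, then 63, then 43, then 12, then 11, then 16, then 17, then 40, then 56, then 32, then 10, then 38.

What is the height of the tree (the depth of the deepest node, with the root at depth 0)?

23: root
25: right child of 23 (depth 1)
63: right child of 25 (depth 2)
43: left child of 63 (depth 3)
12: left child of 23 (depth 1)
11: left child of 12 (depth 2)
16: right child of 12 (depth 2)
17: right child of 16 (depth 3)
40: left child of 43 (depth 4)
56: right child of 43 (depth 4)
32: left child of 40 (depth 5)
10: left child of 11 (depth 3)
38: right child of 32 (depth 6)

The deepest node is 38 at depth 6.

6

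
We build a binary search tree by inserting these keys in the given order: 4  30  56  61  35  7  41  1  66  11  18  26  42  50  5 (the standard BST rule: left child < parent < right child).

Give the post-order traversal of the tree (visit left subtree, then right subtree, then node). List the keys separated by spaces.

Resulting structure (node: left, right):
  4: L=1, R=30
  30: L=7, R=56
  56: L=35, R=61
  61: L=–, R=66
  35: L=–, R=41
  7: L=5, R=11
  41: L=–, R=42
  1: L=–, R=–
  66: L=–, R=–
  11: L=–, R=18
  18: L=–, R=26
  26: L=–, R=–
  42: L=–, R=50
  50: L=–, R=–
  5: L=–, R=–

1 5 26 18 11 7 50 42 41 35 66 61 56 30 4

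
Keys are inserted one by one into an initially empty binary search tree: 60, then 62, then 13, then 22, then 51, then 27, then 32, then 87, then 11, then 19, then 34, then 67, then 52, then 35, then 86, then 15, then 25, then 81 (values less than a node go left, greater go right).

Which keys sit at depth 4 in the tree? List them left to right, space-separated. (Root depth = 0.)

60: root
62: right child of 60 (depth 1)
13: left child of 60 (depth 1)
22: right child of 13 (depth 2)
51: right child of 22 (depth 3)
27: left child of 51 (depth 4)
32: right child of 27 (depth 5)
87: right child of 62 (depth 2)
11: left child of 13 (depth 2)
19: left child of 22 (depth 3)
34: right child of 32 (depth 6)
67: left child of 87 (depth 3)
52: right child of 51 (depth 4)
35: right child of 34 (depth 7)
86: right child of 67 (depth 4)
15: left child of 19 (depth 4)
25: left child of 27 (depth 5)
81: left child of 86 (depth 5)

15 27 52 86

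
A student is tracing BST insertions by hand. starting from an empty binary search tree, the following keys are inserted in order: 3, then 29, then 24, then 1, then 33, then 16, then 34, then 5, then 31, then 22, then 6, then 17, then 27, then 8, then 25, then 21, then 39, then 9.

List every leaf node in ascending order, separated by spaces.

Insert 3: tree is empty, so 3 becomes the root.
Insert 29: 29 > 3 → go right. Place as right child of 3.
Insert 24: 24 > 3 → go right; 24 < 29 → go left. Place as left child of 29.
Insert 1: 1 < 3 → go left. Place as left child of 3.
Insert 33: 33 > 3 → go right; 33 > 29 → go right. Place as right child of 29.
Insert 16: 16 > 3 → go right; 16 < 29 → go left; 16 < 24 → go left. Place as left child of 24.
Insert 34: 34 > 3 → go right; 34 > 29 → go right; 34 > 33 → go right. Place as right child of 33.
Insert 5: 5 > 3 → go right; 5 < 29 → go left; 5 < 24 → go left; 5 < 16 → go left. Place as left child of 16.
Insert 31: 31 > 3 → go right; 31 > 29 → go right; 31 < 33 → go left. Place as left child of 33.
Insert 22: 22 > 3 → go right; 22 < 29 → go left; 22 < 24 → go left; 22 > 16 → go right. Place as right child of 16.
Insert 6: 6 > 3 → go right; 6 < 29 → go left; 6 < 24 → go left; 6 < 16 → go left; 6 > 5 → go right. Place as right child of 5.
Insert 17: 17 > 3 → go right; 17 < 29 → go left; 17 < 24 → go left; 17 > 16 → go right; 17 < 22 → go left. Place as left child of 22.
Insert 27: 27 > 3 → go right; 27 < 29 → go left; 27 > 24 → go right. Place as right child of 24.
Insert 8: 8 > 3 → go right; 8 < 29 → go left; 8 < 24 → go left; 8 < 16 → go left; 8 > 5 → go right; 8 > 6 → go right. Place as right child of 6.
Insert 25: 25 > 3 → go right; 25 < 29 → go left; 25 > 24 → go right; 25 < 27 → go left. Place as left child of 27.
Insert 21: 21 > 3 → go right; 21 < 29 → go left; 21 < 24 → go left; 21 > 16 → go right; 21 < 22 → go left; 21 > 17 → go right. Place as right child of 17.
Insert 39: 39 > 3 → go right; 39 > 29 → go right; 39 > 33 → go right; 39 > 34 → go right. Place as right child of 34.
Insert 9: 9 > 3 → go right; 9 < 29 → go left; 9 < 24 → go left; 9 < 16 → go left; 9 > 5 → go right; 9 > 6 → go right; 9 > 8 → go right. Place as right child of 8.

1 9 21 25 31 39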